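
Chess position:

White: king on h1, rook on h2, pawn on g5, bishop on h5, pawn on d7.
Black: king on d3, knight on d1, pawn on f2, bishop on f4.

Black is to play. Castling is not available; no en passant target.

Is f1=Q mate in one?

After f1=Q: white king on h1; in check: yes, from the black queen on f1.
King squares — g1: attacked by Qf1; g2: attacked by Qf1; h2: own rook.
White has no legal moves → checkmate.

yes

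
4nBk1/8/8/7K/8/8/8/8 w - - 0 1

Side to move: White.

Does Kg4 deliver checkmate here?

no

After Kg4: black king on g8; in check: no.
Black is not in check, so this cannot be checkmate.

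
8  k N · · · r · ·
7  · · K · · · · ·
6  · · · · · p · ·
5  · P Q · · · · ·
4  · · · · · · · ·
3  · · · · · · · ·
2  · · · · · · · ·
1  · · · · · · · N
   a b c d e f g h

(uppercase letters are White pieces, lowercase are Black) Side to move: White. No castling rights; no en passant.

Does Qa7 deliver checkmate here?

no

After Qa7: black king on a8; in check: yes, from the white queen on a7.
Black has 1 legal reply: Kxa7.
In check but a legal move exists → not checkmate.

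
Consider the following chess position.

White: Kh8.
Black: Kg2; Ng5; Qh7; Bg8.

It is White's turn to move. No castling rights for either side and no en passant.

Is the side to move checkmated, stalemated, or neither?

checkmate

White to move; white king on h8.
In check: yes, from the black queen on h7.
King squares — g7: attacked by Qh7; h7: attacked by Ng5; g8: attacked by Qh7.
Legal moves for White: none.
In check with no legal moves → checkmate.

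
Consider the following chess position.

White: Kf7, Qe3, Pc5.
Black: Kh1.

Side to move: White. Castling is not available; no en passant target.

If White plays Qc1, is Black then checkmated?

no

After Qc1: black king on h1; in check: yes, from the white queen on c1.
Black has 2 legal replies: Kh2, Kg2.
In check but a legal move exists → not checkmate.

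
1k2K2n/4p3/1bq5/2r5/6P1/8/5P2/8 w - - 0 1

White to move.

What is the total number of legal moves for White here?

White to move; king on e8.
In check: yes, from the black queen on c6.
Legal moves: Kf8, Kxe7.
Count: 2.

2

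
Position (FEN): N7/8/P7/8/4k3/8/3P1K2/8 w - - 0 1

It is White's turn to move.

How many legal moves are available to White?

11

White to move; king on f2.
In check: no.
Legal moves: Nc7, Nb6, Kg3, Kg2, Ke2, Kg1, Kf1, Ke1, a7, d3+, d4.
Count: 11.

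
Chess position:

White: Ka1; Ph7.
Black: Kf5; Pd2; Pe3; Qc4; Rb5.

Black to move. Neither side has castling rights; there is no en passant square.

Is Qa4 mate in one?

yes

After Qa4: white king on a1; in check: yes, from the black queen on a4.
King squares — b1: attacked by Rb5; a2: attacked by Qa4; b2: attacked by Rb5.
White has no legal moves → checkmate.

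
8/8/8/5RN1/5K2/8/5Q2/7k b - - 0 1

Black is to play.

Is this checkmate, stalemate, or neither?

Black to move; black king on h1.
In check: no.
King squares — g1: attacked by Qf2; g2: attacked by Qf2; h2: attacked by Qf2.
Legal moves for Black: none.
Not in check and no legal moves → stalemate.

stalemate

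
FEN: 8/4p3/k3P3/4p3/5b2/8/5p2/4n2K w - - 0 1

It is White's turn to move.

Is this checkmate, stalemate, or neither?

White to move; white king on h1.
In check: no.
King squares — g1: attacked by Pf2; g2: attacked by Ne1; h2: attacked by Bf4.
Legal moves for White: none.
Not in check and no legal moves → stalemate.

stalemate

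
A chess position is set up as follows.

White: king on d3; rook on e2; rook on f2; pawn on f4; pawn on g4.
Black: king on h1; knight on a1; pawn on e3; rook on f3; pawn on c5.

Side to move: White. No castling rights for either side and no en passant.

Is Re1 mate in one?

After Re1: black king on h1; in check: yes, from the white rook on e1.
King squares — g1: attacked by Re1; g2: attacked by Rf2; h2: attacked by Rf2.
Black has no legal moves → checkmate.

yes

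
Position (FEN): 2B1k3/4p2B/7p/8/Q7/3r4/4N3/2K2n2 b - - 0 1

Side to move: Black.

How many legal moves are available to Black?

4

Black to move; king on e8.
In check: yes, from the white queen on a4.
Legal moves: Kf8, Kd8, Kf7, Rd7.
Count: 4.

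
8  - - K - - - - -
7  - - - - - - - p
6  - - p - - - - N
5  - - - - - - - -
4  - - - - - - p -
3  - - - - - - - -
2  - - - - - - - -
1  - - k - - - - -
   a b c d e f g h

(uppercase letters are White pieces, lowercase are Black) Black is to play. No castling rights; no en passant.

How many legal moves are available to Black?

7

Black to move; king on c1.
In check: no.
Legal moves: Kd2, Kc2, Kb2, Kd1, Kb1, c5, g3.
Count: 7.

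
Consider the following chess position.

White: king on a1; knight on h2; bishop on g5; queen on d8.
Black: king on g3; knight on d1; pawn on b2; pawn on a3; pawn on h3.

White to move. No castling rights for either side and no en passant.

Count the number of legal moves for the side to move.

White to move; king on a1.
In check: yes, from the black pawn on b2.
Legal moves: Ka2, Kb1.
Count: 2.

2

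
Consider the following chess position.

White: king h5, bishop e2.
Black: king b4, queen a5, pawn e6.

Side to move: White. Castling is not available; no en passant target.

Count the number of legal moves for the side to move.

5

White to move; king on h5.
In check: yes, from the black queen on a5.
Legal moves: Kh6, Kg6, Kh4, Kg4, Bb5.
Count: 5.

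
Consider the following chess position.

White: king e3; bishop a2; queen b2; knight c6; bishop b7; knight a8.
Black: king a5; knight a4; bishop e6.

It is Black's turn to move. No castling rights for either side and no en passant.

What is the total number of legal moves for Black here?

0

Black to move; king on a5.
In check: yes, from the white knight on c6.
Legal moves: none.
Count: 0.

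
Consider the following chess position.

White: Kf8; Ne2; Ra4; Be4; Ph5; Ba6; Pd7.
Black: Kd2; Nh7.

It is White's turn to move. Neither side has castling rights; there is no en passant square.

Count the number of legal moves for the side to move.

White to move; king on f8.
In check: yes, from the black knight on h7.
Legal moves: Kg8, Ke8, Kg7, Kf7, Ke7, Bxh7.
Count: 6.

6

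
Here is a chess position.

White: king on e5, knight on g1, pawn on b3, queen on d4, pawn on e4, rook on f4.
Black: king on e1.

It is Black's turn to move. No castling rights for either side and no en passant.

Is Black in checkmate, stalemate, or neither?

stalemate

Black to move; black king on e1.
In check: no.
King squares — d1: attacked by Qd4; f1: attacked by Rf4; d2: attacked by Qd4; e2: attacked by Ng1; f2: attacked by Qd4.
Legal moves for Black: none.
Not in check and no legal moves → stalemate.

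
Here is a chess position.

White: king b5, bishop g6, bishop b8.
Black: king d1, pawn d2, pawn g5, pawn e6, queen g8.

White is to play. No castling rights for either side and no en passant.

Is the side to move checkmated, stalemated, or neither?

neither

White to move; white king on b5.
In check: no.
Legal moves for White include: Bc7, Ba7, Bd6, Be5, Bf4, Bg3, Bh2, Be8, Bh7, Bf7, Bh5+, Bf5, Be4, Bd3, Bc2+, Bb1, Kc6, Kb6, ... (list truncated; more exist).
White has legal moves and is not in check → neither.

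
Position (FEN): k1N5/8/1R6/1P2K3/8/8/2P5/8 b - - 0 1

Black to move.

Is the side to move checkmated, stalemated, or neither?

Black to move; black king on a8.
In check: no.
King squares — a7: attacked by Nc8; b7: attacked by Rb6; b8: attacked by Rb6.
Legal moves for Black: none.
Not in check and no legal moves → stalemate.

stalemate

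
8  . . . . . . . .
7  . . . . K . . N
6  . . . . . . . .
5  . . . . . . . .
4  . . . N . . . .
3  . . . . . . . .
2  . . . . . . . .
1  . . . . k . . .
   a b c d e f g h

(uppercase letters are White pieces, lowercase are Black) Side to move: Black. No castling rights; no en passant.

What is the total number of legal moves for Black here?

4

Black to move; king on e1.
In check: no.
Legal moves: Kf2, Kd2, Kf1, Kd1.
Count: 4.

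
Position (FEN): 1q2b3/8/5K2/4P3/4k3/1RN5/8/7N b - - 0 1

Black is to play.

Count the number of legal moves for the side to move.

Black to move; king on e4.
In check: yes, from the white knight on c3.
Legal moves: Kf4, Kd4, Kf3, Ke3, Kd3.
Count: 5.

5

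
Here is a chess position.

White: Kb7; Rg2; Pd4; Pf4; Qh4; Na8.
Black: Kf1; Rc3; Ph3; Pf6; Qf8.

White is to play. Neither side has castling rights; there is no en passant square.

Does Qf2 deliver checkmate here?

After Qf2: black king on f1; in check: yes, from the white queen on f2.
King squares — e1: attacked by Qf2; g1: attacked by Qf2; e2: attacked by Qf2; f2: attacked by Rg2; g2: attacked by Qf2.
Black has no legal moves → checkmate.

yes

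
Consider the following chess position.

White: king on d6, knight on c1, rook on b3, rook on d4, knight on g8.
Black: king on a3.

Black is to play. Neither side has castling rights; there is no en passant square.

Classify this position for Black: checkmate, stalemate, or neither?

Black to move; black king on a3.
In check: yes, from the white rook on b3.
King squares — a2: attacked by Nc1; b2: attacked by Rb3; b3: attacked by Nc1; a4: attacked by Rd4; b4: attacked by Rb3.
Legal moves for Black: none.
In check with no legal moves → checkmate.

checkmate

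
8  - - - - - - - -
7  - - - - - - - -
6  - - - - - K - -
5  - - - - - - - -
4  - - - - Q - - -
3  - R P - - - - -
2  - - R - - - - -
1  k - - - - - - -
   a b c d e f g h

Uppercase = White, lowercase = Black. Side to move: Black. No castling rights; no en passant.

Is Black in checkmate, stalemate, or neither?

stalemate

Black to move; black king on a1.
In check: no.
King squares — b1: attacked by Rb3; a2: attacked by Rc2; b2: attacked by Rc2.
Legal moves for Black: none.
Not in check and no legal moves → stalemate.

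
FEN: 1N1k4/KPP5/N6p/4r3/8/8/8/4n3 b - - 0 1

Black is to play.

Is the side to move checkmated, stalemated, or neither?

neither

Black to move; black king on d8.
In check: yes, from the white pawn on c7.
Legal moves for Black: Ke8, Ke7.
Black is in check but has 2 legal moves → neither.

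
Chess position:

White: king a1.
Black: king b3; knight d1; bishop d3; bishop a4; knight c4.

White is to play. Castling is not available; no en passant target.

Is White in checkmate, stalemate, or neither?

White to move; white king on a1.
In check: no.
King squares — b1: attacked by Bd3; a2: attacked by Kb3; b2: attacked by Nd1.
Legal moves for White: none.
Not in check and no legal moves → stalemate.

stalemate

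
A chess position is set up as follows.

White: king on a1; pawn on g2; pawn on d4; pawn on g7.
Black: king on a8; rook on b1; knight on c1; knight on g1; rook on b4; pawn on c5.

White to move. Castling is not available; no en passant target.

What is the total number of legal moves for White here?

White to move; king on a1.
In check: yes, from the black rook on b1.
Legal moves: none.
Count: 0.

0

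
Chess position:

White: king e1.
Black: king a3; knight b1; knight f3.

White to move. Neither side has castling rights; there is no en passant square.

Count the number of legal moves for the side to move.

White to move; king on e1.
In check: yes, from the black knight on f3.
Legal moves: Kf2, Ke2, Kf1, Kd1.
Count: 4.

4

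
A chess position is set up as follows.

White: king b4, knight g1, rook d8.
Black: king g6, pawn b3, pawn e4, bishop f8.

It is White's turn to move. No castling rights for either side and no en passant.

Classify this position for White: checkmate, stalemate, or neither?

neither

White to move; white king on b4.
In check: yes, from the black bishop on f8.
Legal moves for White: Kb5, Ka5, Kc4, Ka4, Kc3, Kxb3, Rxf8, Rd6+.
White is in check but has 8 legal moves → neither.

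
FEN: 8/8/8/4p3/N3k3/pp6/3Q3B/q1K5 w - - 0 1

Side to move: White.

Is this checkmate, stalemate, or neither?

checkmate

White to move; white king on c1.
In check: yes, from the black queen on a1.
King squares — b1: attacked by Qa1; d1: attacked by Qa1; b2: attacked by Qa1; c2: attacked by Pb3; d2: own queen.
Legal moves for White: none.
In check with no legal moves → checkmate.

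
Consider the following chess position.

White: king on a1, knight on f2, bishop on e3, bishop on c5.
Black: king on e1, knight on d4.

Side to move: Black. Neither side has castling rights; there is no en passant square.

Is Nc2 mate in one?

After Nc2: white king on a1; in check: yes, from the black knight on c2.
White has 3 legal replies: Kb2, Ka2, Kb1.
In check but a legal move exists → not checkmate.

no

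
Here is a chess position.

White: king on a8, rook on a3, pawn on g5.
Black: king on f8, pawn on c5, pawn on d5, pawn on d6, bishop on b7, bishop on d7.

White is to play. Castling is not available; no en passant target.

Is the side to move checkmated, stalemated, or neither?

White to move; white king on a8.
In check: yes, from the black bishop on b7.
King squares — a7: available; b7: available; b8: available.
Legal moves for White: Kb8, Kxb7, Ka7.
White is in check but has 3 legal moves → neither.

neither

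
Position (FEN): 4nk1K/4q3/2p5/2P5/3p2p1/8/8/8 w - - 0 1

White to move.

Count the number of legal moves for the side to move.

0

White to move; king on h8.
In check: no.
Legal moves: none.
Count: 0.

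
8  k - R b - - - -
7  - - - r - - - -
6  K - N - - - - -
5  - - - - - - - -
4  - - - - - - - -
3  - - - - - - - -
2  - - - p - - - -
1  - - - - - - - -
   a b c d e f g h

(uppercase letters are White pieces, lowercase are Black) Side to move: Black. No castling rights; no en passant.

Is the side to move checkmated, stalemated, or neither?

Black to move; black king on a8.
In check: yes, from the white rook on c8.
King squares — a7: attacked by Ka6; b7: attacked by Ka6; b8: attacked by Nc6.
Legal moves for Black: none.
In check with no legal moves → checkmate.

checkmate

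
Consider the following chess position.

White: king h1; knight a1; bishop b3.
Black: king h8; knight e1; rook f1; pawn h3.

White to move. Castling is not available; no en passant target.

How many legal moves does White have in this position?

White to move; king on h1.
In check: yes, from the black rook on f1.
Legal moves: Kh2.
Count: 1.

1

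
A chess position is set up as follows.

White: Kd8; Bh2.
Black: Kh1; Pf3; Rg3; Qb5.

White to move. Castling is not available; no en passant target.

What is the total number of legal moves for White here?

White to move; king on d8.
In check: no.
Legal moves: Kc8, Ke7, Kc7, Bxg3, Bg1.
Count: 5.

5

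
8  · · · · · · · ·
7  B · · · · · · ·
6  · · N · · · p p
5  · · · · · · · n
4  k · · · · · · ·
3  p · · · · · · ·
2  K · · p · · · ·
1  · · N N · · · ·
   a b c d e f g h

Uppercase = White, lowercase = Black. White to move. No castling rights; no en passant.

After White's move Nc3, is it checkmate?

After Nc3: black king on a4; in check: yes, from the white knight on c3.
King squares — a3: own pawn; b3: attacked by Nc1; b4: attacked by Nc6; a5: attacked by Nc6; b5: attacked by Nc3.
Black has no legal moves → checkmate.

yes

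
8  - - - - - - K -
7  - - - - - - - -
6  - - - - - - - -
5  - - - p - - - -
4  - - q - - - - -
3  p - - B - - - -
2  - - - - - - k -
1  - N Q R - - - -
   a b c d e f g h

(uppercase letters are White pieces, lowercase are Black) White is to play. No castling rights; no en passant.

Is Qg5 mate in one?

no

After Qg5: black king on g2; in check: yes, from the white queen on g5.
Black has 5 legal replies: Kh3, Kf3, Kh2, Kf2, Qg4.
In check but a legal move exists → not checkmate.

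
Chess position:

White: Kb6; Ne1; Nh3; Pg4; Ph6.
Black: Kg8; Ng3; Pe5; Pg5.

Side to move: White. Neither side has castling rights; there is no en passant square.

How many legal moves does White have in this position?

17

White to move; king on b6.
In check: no.
Legal moves: Kc7, Kb7, Ka7, Kc6, Ka6, Kc5, Kb5, Ka5, Nxg5, Nf4, Nf2, Ng1, Nf3, Nd3, Ng2, Nc2, h7+.
Count: 17.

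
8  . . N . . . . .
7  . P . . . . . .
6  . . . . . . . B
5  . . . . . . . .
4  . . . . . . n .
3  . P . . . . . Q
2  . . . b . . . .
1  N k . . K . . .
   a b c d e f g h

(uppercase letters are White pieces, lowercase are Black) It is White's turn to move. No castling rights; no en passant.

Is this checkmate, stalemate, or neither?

White to move; white king on e1.
In check: yes, from the black bishop on d2.
Legal moves for White: Ke2, Kxd2, Kf1, Kd1, Bxd2.
White is in check but has 5 legal moves → neither.

neither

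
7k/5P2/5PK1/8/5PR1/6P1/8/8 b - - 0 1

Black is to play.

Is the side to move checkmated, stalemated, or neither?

stalemate

Black to move; black king on h8.
In check: no.
King squares — g7: attacked by Pf6; h7: attacked by Kg6; g8: attacked by Pf7.
Legal moves for Black: none.
Not in check and no legal moves → stalemate.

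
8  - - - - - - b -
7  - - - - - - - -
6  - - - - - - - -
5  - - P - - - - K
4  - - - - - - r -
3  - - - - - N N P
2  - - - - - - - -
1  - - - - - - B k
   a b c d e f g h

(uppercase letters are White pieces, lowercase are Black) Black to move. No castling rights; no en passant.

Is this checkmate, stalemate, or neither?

neither

Black to move; black king on h1.
In check: yes, from the white knight on g3.
King squares — g1: attacked by Nf3; g2: available; h2: attacked by Bg1.
Legal moves for Black: Kg2, Rxg3.
Black is in check but has 2 legal moves → neither.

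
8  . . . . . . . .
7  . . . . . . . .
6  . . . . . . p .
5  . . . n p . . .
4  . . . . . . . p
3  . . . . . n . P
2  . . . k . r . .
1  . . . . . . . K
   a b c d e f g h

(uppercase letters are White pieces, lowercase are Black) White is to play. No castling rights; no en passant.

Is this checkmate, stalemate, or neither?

stalemate

White to move; white king on h1.
In check: no.
King squares — g1: attacked by Nf3; g2: attacked by Rf2; h2: attacked by Rf2.
Legal moves for White: none.
Not in check and no legal moves → stalemate.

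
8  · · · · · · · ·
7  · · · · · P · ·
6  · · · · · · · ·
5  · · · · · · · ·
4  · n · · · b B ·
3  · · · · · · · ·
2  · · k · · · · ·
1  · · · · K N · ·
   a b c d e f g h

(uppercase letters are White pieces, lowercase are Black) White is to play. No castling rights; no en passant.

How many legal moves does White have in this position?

19

White to move; king on e1.
In check: no.
Legal moves: Bc8, Bd7, Be6, Bh5, Bf5+, Bh3, Bf3, Be2, Bd1+, Ng3, Ne3+, Nh2, Nd2, Kf2, Ke2, f8=Q, f8=R, f8=B, f8=N.
Count: 19.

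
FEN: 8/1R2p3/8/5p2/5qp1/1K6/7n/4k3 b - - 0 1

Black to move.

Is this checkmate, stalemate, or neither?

Black to move; black king on e1.
In check: no.
Legal moves for Black include: Qb8, Qc7, Qh6, Qd6, Qg5, Qe5, Qe4, Qd4, Qc4+, Qb4+, Qa4+, Qg3+, Qf3+, Qe3+, Qf2, Qd2, Qf1, Qc1, ... (list truncated; more exist).
Black has legal moves and is not in check → neither.

neither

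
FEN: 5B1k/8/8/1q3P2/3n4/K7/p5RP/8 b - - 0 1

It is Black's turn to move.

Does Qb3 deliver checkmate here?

yes

After Qb3: white king on a3; in check: yes, from the black queen on b3.
King squares — a2: attacked by Qb3; b2: attacked by Qb3; b3: attacked by Nd4; a4: attacked by Qb3; b4: attacked by Qb3.
White has no legal moves → checkmate.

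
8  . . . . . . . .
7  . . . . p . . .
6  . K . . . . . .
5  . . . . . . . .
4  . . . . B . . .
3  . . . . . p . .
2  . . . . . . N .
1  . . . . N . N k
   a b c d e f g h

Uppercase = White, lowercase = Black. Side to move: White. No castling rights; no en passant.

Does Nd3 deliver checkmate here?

no

After Nd3: black king on h1; in check: no.
Black is not in check, so this cannot be checkmate.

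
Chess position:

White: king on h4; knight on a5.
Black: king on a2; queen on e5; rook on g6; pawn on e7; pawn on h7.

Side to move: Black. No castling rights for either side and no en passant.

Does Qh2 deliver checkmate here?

After Qh2: white king on h4; in check: yes, from the black queen on h2.
King squares — g3: attacked by Qh2; h3: attacked by Qh2; g4: attacked by Rg6; g5: attacked by Rg6; h5: attacked by Qh2.
White has no legal moves → checkmate.

yes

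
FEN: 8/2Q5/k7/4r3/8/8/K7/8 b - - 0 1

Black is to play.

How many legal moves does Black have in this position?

Black to move; king on a6.
In check: no.
Legal moves: Kb5, Re8, Re7, Re6, Rh5, Rg5, Rf5, Rd5, Rc5, Rb5, Ra5+, Re4, Re3, Re2+, Re1.
Count: 15.

15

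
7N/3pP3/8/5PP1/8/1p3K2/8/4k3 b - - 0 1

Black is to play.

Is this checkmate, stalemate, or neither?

neither

Black to move; black king on e1.
In check: no.
Legal moves for Black: Kd2, Kf1, Kd1, d6, b2, d5.
Black has 6 legal moves and is not in check → neither.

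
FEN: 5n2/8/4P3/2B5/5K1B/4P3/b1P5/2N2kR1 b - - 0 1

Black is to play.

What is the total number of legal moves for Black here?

Black to move; king on f1.
In check: yes, from the white rook on g1.
Legal moves: Kxg1.
Count: 1.

1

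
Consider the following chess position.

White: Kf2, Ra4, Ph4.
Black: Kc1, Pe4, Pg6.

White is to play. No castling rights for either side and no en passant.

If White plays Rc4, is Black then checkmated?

no

After Rc4: black king on c1; in check: yes, from the white rook on c4.
Black has 4 legal replies: Kd2, Kb2, Kd1, Kb1.
In check but a legal move exists → not checkmate.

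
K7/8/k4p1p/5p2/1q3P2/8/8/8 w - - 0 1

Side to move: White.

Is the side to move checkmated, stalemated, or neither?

stalemate

White to move; white king on a8.
In check: no.
King squares — a7: attacked by Ka6; b7: attacked by Qb4; b8: attacked by Qb4.
Legal moves for White: none.
Not in check and no legal moves → stalemate.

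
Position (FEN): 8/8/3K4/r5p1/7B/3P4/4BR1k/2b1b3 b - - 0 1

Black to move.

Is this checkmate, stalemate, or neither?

Black to move; black king on h2.
In check: yes, from the white rook on f2.
King squares — g1: available; h1: available; g2: attacked by Rf2; g3: attacked by Bh4; h3: available.
Legal moves for Black: Kh3, Kh1, Kg1, Bxf2.
Black is in check but has 4 legal moves → neither.

neither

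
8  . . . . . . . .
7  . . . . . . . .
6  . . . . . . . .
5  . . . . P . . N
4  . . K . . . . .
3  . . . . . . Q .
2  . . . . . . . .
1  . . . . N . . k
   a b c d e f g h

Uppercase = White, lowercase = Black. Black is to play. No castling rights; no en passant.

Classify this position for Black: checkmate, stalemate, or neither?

Black to move; black king on h1.
In check: no.
King squares — g1: attacked by Qg3; g2: attacked by Ne1; h2: attacked by Qg3.
Legal moves for Black: none.
Not in check and no legal moves → stalemate.

stalemate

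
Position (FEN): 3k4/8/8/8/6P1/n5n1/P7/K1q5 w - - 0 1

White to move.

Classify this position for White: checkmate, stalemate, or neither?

White to move; white king on a1.
In check: yes, from the black queen on c1.
King squares — b1: attacked by Qc1; a2: own pawn; b2: attacked by Qc1.
Legal moves for White: none.
In check with no legal moves → checkmate.

checkmate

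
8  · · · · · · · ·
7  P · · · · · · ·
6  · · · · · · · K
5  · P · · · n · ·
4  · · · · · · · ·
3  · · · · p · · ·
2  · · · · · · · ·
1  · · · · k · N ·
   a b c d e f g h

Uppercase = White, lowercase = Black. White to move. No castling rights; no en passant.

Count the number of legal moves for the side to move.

White to move; king on h6.
In check: yes, from the black knight on f5.
Legal moves: Kh7, Kg6, Kh5, Kg5.
Count: 4.

4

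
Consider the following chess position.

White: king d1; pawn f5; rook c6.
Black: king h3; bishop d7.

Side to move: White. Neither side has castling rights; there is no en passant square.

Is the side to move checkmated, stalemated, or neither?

White to move; white king on d1.
In check: no.
Legal moves for White include: Rc8, Rc7, Rh6+, Rg6, Rf6, Re6, Rd6, Rb6, Ra6, Rc5, Rc4, Rc3+, Rc2, Rc1, Ke2, Kd2, Kc2, Ke1, ... (list truncated; more exist).
White has legal moves and is not in check → neither.

neither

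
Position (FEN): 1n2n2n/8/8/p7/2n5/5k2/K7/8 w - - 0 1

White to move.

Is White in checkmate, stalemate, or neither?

White to move; white king on a2.
In check: no.
Legal moves for White: Kb3, Kb1, Ka1.
White has 3 legal moves and is not in check → neither.

neither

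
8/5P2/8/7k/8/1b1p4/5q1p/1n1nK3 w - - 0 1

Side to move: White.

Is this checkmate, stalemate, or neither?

checkmate

White to move; white king on e1.
In check: yes, from the black queen on f2.
King squares — d1: attacked by Bb3; f1: attacked by Qf2; d2: attacked by Nb1; e2: attacked by Qf2; f2: attacked by Nd1.
Legal moves for White: none.
In check with no legal moves → checkmate.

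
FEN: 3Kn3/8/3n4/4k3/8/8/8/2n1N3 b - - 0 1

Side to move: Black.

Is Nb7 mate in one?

After Nb7: white king on d8; in check: yes, from the black knight on b7.
White has 4 legal replies: Kxe8, Kc8, Ke7, Kd7.
In check but a legal move exists → not checkmate.

no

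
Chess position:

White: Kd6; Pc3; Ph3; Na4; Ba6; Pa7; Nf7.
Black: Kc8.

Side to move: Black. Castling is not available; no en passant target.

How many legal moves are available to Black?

0

Black to move; king on c8.
In check: yes, from the white bishop on a6.
Legal moves: none.
Count: 0.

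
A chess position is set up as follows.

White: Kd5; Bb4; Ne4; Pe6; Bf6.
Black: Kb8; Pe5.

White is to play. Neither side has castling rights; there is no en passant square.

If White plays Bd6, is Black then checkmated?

After Bd6: black king on b8; in check: yes, from the white bishop on d6.
Black has 4 legal replies: Kc8, Ka8, Kb7, Ka7.
In check but a legal move exists → not checkmate.

no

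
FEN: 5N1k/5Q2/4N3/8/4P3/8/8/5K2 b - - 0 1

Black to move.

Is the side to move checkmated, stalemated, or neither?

stalemate

Black to move; black king on h8.
In check: no.
King squares — g7: attacked by Ne6; h7: attacked by Qf7; g8: attacked by Qf7.
Legal moves for Black: none.
Not in check and no legal moves → stalemate.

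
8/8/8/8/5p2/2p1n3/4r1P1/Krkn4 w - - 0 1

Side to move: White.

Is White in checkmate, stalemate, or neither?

checkmate

White to move; white king on a1.
In check: yes, from the black rook on b1.
King squares — b1: attacked by Kc1; a2: attacked by Re2; b2: attacked by Rb1.
Legal moves for White: none.
In check with no legal moves → checkmate.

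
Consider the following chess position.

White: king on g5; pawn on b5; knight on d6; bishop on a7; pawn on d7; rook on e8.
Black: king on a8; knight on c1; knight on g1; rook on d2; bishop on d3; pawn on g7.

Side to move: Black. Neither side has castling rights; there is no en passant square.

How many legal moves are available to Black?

1

Black to move; king on a8.
In check: yes, from the white rook on e8.
Legal moves: Kxa7.
Count: 1.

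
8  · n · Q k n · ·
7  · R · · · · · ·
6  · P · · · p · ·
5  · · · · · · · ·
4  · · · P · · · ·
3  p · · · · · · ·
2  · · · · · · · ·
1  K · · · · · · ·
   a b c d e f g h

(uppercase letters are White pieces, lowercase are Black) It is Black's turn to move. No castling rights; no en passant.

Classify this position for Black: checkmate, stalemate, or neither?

neither

Black to move; black king on e8.
In check: yes, from the white queen on d8.
King squares — d7: attacked by Rb7; e7: attacked by Rb7; f7: attacked by Rb7; d8: available; f8: own knight.
Legal moves for Black: Kxd8.
Black is in check but has 1 legal move → neither.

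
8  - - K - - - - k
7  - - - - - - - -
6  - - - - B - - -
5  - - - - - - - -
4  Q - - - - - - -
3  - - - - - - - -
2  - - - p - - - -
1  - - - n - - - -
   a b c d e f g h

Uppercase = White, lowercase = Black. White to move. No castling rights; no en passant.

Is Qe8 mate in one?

After Qe8: black king on h8; in check: yes, from the white queen on e8.
Black has 2 legal replies: Kh7, Kg7.
In check but a legal move exists → not checkmate.

no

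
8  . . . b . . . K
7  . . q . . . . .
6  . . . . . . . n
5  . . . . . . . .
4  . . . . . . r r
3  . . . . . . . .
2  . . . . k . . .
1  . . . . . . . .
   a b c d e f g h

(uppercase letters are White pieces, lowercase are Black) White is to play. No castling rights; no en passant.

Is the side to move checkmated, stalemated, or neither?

White to move; white king on h8.
In check: no.
King squares — g7: attacked by Rg4; h7: attacked by Qc7; g8: attacked by Rg4.
Legal moves for White: none.
Not in check and no legal moves → stalemate.

stalemate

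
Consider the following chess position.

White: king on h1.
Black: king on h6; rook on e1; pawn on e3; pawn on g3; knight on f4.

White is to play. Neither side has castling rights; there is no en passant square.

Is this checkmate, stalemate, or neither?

White to move; white king on h1.
In check: yes, from the black rook on e1.
King squares — g1: attacked by Re1; g2: attacked by Nf4; h2: attacked by Pg3.
Legal moves for White: none.
In check with no legal moves → checkmate.

checkmate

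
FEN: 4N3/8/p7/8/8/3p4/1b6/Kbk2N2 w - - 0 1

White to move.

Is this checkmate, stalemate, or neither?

checkmate

White to move; white king on a1.
In check: yes, from the black bishop on b2.
King squares — b1: attacked by Kc1; a2: attacked by Bb1; b2: attacked by Kc1.
Legal moves for White: none.
In check with no legal moves → checkmate.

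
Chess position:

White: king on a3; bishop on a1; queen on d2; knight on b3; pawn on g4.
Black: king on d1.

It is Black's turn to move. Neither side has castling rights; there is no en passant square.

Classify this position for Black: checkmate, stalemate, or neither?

checkmate

Black to move; black king on d1.
In check: yes, from the white queen on d2.
King squares — c1: attacked by Qd2; e1: attacked by Qd2; c2: attacked by Qd2; d2: attacked by Nb3; e2: attacked by Qd2.
Legal moves for Black: none.
In check with no legal moves → checkmate.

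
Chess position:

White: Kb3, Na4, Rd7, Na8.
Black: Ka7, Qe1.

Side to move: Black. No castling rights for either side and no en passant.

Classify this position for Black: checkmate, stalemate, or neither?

Black to move; black king on a7.
In check: yes, from the white rook on d7.
Legal moves for Black: Kb8, Kxa8, Ka6.
Black is in check but has 3 legal moves → neither.

neither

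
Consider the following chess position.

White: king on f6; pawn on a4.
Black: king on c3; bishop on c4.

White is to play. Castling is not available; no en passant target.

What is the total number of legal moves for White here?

7

White to move; king on f6.
In check: no.
Legal moves: Kg7, Ke7, Kg6, Kg5, Kf5, Ke5, a5.
Count: 7.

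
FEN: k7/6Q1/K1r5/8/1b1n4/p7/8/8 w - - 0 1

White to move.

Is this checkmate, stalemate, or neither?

White to move; white king on a6.
In check: yes, from the black rook on c6.
King squares — a5: attacked by Bb4; b5: attacked by Nd4; b6: attacked by Rc6; a7: attacked by Ka8; b7: attacked by Ka8.
Legal moves for White: none.
In check with no legal moves → checkmate.

checkmate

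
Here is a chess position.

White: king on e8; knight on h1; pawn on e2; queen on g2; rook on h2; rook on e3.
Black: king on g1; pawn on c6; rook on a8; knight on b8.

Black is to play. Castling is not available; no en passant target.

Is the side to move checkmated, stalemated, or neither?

checkmate

Black to move; black king on g1.
In check: yes, from the white queen on g2.
King squares — f1: attacked by Qg2; h1: attacked by Qg2; f2: attacked by Nh1; g2: attacked by Rh2; h2: attacked by Qg2.
Legal moves for Black: none.
In check with no legal moves → checkmate.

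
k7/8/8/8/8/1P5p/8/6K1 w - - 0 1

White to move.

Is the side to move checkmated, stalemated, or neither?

neither

White to move; white king on g1.
In check: no.
Legal moves for White: Kh2, Kf2, Kh1, Kf1, b4.
White has 5 legal moves and is not in check → neither.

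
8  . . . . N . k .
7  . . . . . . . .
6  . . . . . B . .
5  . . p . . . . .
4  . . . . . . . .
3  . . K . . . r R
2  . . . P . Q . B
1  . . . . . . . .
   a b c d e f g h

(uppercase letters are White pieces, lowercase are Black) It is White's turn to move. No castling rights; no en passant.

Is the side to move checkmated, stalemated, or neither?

White to move; white king on c3.
In check: yes, from the black rook on g3.
Legal moves for White: Kc4, Kc2, Kb2, Rxg3+, Bxg3, Qxg3+, Qf3, Qe3, d3.
White is in check but has 9 legal moves → neither.

neither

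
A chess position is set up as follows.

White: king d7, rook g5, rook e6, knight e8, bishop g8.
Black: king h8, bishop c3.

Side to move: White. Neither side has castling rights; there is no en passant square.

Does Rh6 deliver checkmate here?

yes

After Rh6: black king on h8; in check: yes, from the white rook on h6.
King squares — g7: attacked by Rg5; h7: attacked by Rh6; g8: attacked by Rg5.
Black has no legal moves → checkmate.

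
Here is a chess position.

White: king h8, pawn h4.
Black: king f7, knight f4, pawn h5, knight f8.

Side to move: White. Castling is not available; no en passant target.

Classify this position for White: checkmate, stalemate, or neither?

stalemate

White to move; white king on h8.
In check: no.
King squares — g7: attacked by Kf7; h7: attacked by Nf8; g8: attacked by Kf7.
Legal moves for White: none.
Not in check and no legal moves → stalemate.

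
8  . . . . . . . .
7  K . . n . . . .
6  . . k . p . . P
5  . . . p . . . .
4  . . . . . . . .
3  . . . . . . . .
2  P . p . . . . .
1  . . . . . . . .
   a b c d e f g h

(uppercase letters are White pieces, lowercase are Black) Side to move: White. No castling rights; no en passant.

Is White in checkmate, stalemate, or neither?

neither

White to move; white king on a7.
In check: no.
Legal moves for White: Ka8, Ka6, h7, a3, a4.
White has 5 legal moves and is not in check → neither.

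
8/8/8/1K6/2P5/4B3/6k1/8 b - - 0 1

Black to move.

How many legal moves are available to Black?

6

Black to move; king on g2.
In check: no.
Legal moves: Kh3, Kg3, Kf3, Kh2, Kh1, Kf1.
Count: 6.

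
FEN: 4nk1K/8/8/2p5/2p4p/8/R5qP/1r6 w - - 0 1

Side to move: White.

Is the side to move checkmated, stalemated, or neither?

neither

White to move; white king on h8.
In check: no.
Legal moves for White: Kh7, Ra8, Ra7, Ra6, Ra5, Ra4, Ra3, Rxg2, Rf2+, Re2, Rd2, Rc2, Rb2, Ra1, h3.
White has 15 legal moves and is not in check → neither.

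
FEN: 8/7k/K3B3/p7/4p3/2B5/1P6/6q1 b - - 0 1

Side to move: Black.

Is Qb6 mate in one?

no

After Qb6: white king on a6; in check: yes, from the black queen on b6.
White has 1 legal reply: Kxb6.
In check but a legal move exists → not checkmate.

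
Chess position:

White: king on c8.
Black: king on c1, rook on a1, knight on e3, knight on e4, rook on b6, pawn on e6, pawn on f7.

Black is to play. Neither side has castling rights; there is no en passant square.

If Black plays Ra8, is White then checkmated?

After Ra8: white king on c8; in check: yes, from the black rook on a8.
White has 2 legal replies: Kd7, Kc7.
In check but a legal move exists → not checkmate.

no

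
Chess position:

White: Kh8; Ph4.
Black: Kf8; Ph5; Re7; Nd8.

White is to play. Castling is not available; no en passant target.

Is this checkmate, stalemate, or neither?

White to move; white king on h8.
In check: no.
King squares — g7: attacked by Re7; h7: attacked by Re7; g8: attacked by Kf8.
Legal moves for White: none.
Not in check and no legal moves → stalemate.

stalemate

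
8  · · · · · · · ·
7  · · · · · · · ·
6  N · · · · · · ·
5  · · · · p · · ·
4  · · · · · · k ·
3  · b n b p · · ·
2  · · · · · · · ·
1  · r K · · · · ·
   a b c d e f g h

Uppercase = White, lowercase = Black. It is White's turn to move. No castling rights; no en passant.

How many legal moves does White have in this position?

White to move; king on c1.
In check: yes, from the black rook on b1.
Legal moves: none.
Count: 0.

0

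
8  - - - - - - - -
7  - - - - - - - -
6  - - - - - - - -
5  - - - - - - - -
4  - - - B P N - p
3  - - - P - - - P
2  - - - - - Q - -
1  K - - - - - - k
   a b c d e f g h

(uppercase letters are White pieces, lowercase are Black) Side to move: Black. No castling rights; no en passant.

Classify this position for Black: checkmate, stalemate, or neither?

Black to move; black king on h1.
In check: no.
King squares — g1: attacked by Qf2; g2: attacked by Qf2; h2: attacked by Qf2.
Legal moves for Black: none.
Not in check and no legal moves → stalemate.

stalemate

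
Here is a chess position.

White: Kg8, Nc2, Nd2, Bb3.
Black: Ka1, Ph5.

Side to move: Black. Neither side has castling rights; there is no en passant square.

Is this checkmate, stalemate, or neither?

Black to move; black king on a1.
In check: yes, from the white knight on c2.
Legal moves for Black: Kb2.
Black is in check but has 1 legal move → neither.

neither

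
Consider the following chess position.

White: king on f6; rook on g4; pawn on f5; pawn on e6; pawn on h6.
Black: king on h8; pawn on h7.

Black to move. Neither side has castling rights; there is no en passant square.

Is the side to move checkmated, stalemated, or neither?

Black to move; black king on h8.
In check: no.
King squares — g7: attacked by Rg4; h7: own pawn; g8: attacked by Rg4.
Legal moves for Black: none.
Not in check and no legal moves → stalemate.

stalemate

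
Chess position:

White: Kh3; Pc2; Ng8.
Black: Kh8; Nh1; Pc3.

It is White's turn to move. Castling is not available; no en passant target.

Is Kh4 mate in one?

After Kh4: black king on h8; in check: no.
Black is not in check, so this cannot be checkmate.

no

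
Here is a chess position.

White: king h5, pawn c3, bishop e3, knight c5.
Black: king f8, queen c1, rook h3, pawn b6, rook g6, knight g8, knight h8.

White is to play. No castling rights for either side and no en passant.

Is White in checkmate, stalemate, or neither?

White to move; white king on h5.
In check: yes, from the black rook on h3.
King squares — g4: attacked by Rg6; h4: attacked by Rh3; g5: attacked by Rg6; g6: attacked by Nh8; h6: attacked by Rh3.
Legal moves for White: none.
In check with no legal moves → checkmate.

checkmate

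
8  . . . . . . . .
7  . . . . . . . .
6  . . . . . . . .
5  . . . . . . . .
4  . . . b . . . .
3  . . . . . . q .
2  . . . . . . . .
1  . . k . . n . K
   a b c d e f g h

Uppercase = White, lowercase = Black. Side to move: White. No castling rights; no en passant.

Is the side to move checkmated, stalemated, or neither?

stalemate

White to move; white king on h1.
In check: no.
King squares — g1: attacked by Qg3; g2: attacked by Qg3; h2: attacked by Nf1.
Legal moves for White: none.
Not in check and no legal moves → stalemate.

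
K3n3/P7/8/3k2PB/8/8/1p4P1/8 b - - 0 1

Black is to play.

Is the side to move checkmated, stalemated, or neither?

Black to move; black king on d5.
In check: no.
Legal moves for Black: Ng7, Nc7+, Nf6, Nd6, Ke6, Kd6, Kc6, Ke5, Kc5, Ke4, Kd4, Kc4, b1=Q, b1=R, b1=B, b1=N.
Black has 16 legal moves and is not in check → neither.

neither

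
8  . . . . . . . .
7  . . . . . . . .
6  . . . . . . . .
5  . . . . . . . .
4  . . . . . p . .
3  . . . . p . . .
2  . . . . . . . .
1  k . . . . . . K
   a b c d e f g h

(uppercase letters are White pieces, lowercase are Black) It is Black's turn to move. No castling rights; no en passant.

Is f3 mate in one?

no

After f3: white king on h1; in check: no.
White is not in check, so this cannot be checkmate.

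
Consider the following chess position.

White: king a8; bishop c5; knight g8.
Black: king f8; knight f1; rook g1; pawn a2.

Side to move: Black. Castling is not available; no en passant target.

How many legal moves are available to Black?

4

Black to move; king on f8.
In check: yes, from the white bishop on c5.
Legal moves: Kxg8, Ke8, Kg7, Kf7.
Count: 4.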